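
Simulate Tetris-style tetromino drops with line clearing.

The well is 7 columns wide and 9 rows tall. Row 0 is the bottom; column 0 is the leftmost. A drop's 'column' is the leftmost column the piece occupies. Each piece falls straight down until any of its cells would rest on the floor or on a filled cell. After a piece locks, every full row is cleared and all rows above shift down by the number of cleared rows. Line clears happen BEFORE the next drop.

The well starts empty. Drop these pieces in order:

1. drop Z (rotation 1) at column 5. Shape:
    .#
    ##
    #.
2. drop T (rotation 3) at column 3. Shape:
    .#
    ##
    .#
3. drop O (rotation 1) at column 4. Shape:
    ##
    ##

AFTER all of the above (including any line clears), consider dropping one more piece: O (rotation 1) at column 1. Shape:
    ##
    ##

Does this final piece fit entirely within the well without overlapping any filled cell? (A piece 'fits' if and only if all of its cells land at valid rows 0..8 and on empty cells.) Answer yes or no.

Answer: yes

Derivation:
Drop 1: Z rot1 at col 5 lands with bottom-row=0; cleared 0 line(s) (total 0); column heights now [0 0 0 0 0 2 3], max=3
Drop 2: T rot3 at col 3 lands with bottom-row=0; cleared 0 line(s) (total 0); column heights now [0 0 0 2 3 2 3], max=3
Drop 3: O rot1 at col 4 lands with bottom-row=3; cleared 0 line(s) (total 0); column heights now [0 0 0 2 5 5 3], max=5
Test piece O rot1 at col 1 (width 2): heights before test = [0 0 0 2 5 5 3]; fits = True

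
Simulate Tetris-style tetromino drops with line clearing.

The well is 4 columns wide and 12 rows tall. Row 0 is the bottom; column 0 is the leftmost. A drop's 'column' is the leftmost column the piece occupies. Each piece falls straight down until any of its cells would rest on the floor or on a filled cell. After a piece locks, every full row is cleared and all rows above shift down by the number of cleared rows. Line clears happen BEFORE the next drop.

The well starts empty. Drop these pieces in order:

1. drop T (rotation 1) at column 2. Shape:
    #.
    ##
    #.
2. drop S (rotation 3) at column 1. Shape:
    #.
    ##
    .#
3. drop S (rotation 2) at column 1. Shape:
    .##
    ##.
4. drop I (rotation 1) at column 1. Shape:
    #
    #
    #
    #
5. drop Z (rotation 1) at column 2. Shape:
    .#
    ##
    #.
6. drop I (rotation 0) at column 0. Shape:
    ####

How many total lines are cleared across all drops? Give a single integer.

Drop 1: T rot1 at col 2 lands with bottom-row=0; cleared 0 line(s) (total 0); column heights now [0 0 3 2], max=3
Drop 2: S rot3 at col 1 lands with bottom-row=3; cleared 0 line(s) (total 0); column heights now [0 6 5 2], max=6
Drop 3: S rot2 at col 1 lands with bottom-row=6; cleared 0 line(s) (total 0); column heights now [0 7 8 8], max=8
Drop 4: I rot1 at col 1 lands with bottom-row=7; cleared 0 line(s) (total 0); column heights now [0 11 8 8], max=11
Drop 5: Z rot1 at col 2 lands with bottom-row=8; cleared 0 line(s) (total 0); column heights now [0 11 10 11], max=11
Drop 6: I rot0 at col 0 lands with bottom-row=11; cleared 1 line(s) (total 1); column heights now [0 11 10 11], max=11

Answer: 1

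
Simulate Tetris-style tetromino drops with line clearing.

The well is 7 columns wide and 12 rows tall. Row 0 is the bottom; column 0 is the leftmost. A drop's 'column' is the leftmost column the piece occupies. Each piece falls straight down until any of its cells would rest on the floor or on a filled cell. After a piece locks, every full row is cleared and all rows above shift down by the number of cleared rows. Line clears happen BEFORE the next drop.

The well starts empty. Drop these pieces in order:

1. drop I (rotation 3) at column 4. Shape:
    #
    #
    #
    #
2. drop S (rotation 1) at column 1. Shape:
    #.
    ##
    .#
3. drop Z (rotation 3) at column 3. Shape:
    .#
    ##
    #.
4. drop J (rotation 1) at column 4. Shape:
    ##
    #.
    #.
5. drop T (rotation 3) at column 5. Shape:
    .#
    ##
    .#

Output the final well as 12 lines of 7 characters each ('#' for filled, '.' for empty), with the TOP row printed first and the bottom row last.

Answer: .......
......#
.....##
....###
....#..
....#..
....#..
...##..
...##..
.#..#..
.##.#..
..#.#..

Derivation:
Drop 1: I rot3 at col 4 lands with bottom-row=0; cleared 0 line(s) (total 0); column heights now [0 0 0 0 4 0 0], max=4
Drop 2: S rot1 at col 1 lands with bottom-row=0; cleared 0 line(s) (total 0); column heights now [0 3 2 0 4 0 0], max=4
Drop 3: Z rot3 at col 3 lands with bottom-row=3; cleared 0 line(s) (total 0); column heights now [0 3 2 5 6 0 0], max=6
Drop 4: J rot1 at col 4 lands with bottom-row=6; cleared 0 line(s) (total 0); column heights now [0 3 2 5 9 9 0], max=9
Drop 5: T rot3 at col 5 lands with bottom-row=8; cleared 0 line(s) (total 0); column heights now [0 3 2 5 9 10 11], max=11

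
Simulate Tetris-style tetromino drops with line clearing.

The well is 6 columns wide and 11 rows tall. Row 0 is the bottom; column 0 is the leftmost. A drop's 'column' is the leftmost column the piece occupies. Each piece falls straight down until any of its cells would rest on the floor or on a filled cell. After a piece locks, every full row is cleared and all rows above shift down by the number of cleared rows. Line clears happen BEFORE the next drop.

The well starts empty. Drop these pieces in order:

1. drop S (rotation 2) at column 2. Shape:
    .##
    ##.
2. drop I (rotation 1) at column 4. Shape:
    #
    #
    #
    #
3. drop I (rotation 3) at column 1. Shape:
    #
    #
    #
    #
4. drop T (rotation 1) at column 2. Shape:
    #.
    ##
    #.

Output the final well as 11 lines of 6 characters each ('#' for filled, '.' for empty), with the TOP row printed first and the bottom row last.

Drop 1: S rot2 at col 2 lands with bottom-row=0; cleared 0 line(s) (total 0); column heights now [0 0 1 2 2 0], max=2
Drop 2: I rot1 at col 4 lands with bottom-row=2; cleared 0 line(s) (total 0); column heights now [0 0 1 2 6 0], max=6
Drop 3: I rot3 at col 1 lands with bottom-row=0; cleared 0 line(s) (total 0); column heights now [0 4 1 2 6 0], max=6
Drop 4: T rot1 at col 2 lands with bottom-row=1; cleared 0 line(s) (total 0); column heights now [0 4 4 3 6 0], max=6

Answer: ......
......
......
......
......
....#.
....#.
.##.#.
.####.
.####.
.###..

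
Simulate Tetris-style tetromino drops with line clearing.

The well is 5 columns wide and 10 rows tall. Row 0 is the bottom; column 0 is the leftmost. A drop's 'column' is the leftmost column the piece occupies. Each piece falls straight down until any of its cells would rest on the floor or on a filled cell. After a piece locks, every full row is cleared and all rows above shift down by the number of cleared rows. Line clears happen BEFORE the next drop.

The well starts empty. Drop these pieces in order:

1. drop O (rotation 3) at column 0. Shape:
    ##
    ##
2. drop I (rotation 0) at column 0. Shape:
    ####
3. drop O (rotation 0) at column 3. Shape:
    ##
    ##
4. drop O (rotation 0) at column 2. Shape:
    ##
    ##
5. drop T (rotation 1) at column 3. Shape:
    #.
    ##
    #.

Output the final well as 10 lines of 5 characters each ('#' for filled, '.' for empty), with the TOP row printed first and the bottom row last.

Answer: ...#.
...##
...#.
..##.
..##.
...##
...##
####.
##...
##...

Derivation:
Drop 1: O rot3 at col 0 lands with bottom-row=0; cleared 0 line(s) (total 0); column heights now [2 2 0 0 0], max=2
Drop 2: I rot0 at col 0 lands with bottom-row=2; cleared 0 line(s) (total 0); column heights now [3 3 3 3 0], max=3
Drop 3: O rot0 at col 3 lands with bottom-row=3; cleared 0 line(s) (total 0); column heights now [3 3 3 5 5], max=5
Drop 4: O rot0 at col 2 lands with bottom-row=5; cleared 0 line(s) (total 0); column heights now [3 3 7 7 5], max=7
Drop 5: T rot1 at col 3 lands with bottom-row=7; cleared 0 line(s) (total 0); column heights now [3 3 7 10 9], max=10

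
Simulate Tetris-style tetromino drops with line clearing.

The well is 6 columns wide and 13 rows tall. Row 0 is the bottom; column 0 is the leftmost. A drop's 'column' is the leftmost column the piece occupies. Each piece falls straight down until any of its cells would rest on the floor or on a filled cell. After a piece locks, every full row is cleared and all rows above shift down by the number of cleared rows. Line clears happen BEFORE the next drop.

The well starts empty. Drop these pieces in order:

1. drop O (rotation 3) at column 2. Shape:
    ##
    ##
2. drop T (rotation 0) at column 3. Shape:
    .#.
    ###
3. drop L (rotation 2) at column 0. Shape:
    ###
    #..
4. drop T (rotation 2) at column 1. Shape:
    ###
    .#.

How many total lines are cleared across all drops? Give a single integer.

Answer: 1

Derivation:
Drop 1: O rot3 at col 2 lands with bottom-row=0; cleared 0 line(s) (total 0); column heights now [0 0 2 2 0 0], max=2
Drop 2: T rot0 at col 3 lands with bottom-row=2; cleared 0 line(s) (total 0); column heights now [0 0 2 3 4 3], max=4
Drop 3: L rot2 at col 0 lands with bottom-row=1; cleared 1 line(s) (total 1); column heights now [2 0 2 2 3 0], max=3
Drop 4: T rot2 at col 1 lands with bottom-row=2; cleared 0 line(s) (total 1); column heights now [2 4 4 4 3 0], max=4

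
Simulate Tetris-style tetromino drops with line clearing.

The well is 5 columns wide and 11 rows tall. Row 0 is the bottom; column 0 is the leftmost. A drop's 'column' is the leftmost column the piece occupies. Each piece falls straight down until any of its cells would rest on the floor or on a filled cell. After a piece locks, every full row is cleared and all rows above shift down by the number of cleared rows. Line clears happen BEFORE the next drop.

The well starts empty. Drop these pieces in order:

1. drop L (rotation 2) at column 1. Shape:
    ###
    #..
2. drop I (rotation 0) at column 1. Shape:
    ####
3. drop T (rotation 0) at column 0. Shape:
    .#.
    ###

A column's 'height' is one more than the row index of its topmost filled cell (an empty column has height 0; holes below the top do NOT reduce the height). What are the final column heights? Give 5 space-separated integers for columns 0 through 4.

Drop 1: L rot2 at col 1 lands with bottom-row=0; cleared 0 line(s) (total 0); column heights now [0 2 2 2 0], max=2
Drop 2: I rot0 at col 1 lands with bottom-row=2; cleared 0 line(s) (total 0); column heights now [0 3 3 3 3], max=3
Drop 3: T rot0 at col 0 lands with bottom-row=3; cleared 0 line(s) (total 0); column heights now [4 5 4 3 3], max=5

Answer: 4 5 4 3 3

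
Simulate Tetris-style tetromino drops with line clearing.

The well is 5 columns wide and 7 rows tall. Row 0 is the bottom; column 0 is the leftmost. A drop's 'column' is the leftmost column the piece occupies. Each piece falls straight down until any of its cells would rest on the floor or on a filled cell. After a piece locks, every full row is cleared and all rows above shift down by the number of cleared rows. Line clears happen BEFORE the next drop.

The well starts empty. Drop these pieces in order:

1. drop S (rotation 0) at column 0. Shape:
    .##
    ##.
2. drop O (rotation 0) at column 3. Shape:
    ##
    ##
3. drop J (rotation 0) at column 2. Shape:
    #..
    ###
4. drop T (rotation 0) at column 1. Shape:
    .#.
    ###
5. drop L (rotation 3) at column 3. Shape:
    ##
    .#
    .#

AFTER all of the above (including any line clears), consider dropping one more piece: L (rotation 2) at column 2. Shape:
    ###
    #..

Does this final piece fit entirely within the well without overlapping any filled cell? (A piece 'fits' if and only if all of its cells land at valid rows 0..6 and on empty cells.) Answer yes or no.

Answer: no

Derivation:
Drop 1: S rot0 at col 0 lands with bottom-row=0; cleared 0 line(s) (total 0); column heights now [1 2 2 0 0], max=2
Drop 2: O rot0 at col 3 lands with bottom-row=0; cleared 0 line(s) (total 0); column heights now [1 2 2 2 2], max=2
Drop 3: J rot0 at col 2 lands with bottom-row=2; cleared 0 line(s) (total 0); column heights now [1 2 4 3 3], max=4
Drop 4: T rot0 at col 1 lands with bottom-row=4; cleared 0 line(s) (total 0); column heights now [1 5 6 5 3], max=6
Drop 5: L rot3 at col 3 lands with bottom-row=3; cleared 0 line(s) (total 0); column heights now [1 5 6 6 6], max=6
Test piece L rot2 at col 2 (width 3): heights before test = [1 5 6 6 6]; fits = False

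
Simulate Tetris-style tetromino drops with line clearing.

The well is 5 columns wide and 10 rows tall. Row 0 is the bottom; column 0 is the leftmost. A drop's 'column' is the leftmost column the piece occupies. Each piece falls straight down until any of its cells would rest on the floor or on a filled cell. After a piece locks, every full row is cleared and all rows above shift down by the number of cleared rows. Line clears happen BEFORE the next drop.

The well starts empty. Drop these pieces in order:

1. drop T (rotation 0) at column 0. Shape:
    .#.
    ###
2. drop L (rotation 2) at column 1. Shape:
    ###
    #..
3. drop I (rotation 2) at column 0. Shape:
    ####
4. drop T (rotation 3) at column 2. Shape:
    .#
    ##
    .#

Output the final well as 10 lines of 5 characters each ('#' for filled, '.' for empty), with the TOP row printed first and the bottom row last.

Drop 1: T rot0 at col 0 lands with bottom-row=0; cleared 0 line(s) (total 0); column heights now [1 2 1 0 0], max=2
Drop 2: L rot2 at col 1 lands with bottom-row=2; cleared 0 line(s) (total 0); column heights now [1 4 4 4 0], max=4
Drop 3: I rot2 at col 0 lands with bottom-row=4; cleared 0 line(s) (total 0); column heights now [5 5 5 5 0], max=5
Drop 4: T rot3 at col 2 lands with bottom-row=5; cleared 0 line(s) (total 0); column heights now [5 5 7 8 0], max=8

Answer: .....
.....
...#.
..##.
...#.
####.
.###.
.#...
.#...
###..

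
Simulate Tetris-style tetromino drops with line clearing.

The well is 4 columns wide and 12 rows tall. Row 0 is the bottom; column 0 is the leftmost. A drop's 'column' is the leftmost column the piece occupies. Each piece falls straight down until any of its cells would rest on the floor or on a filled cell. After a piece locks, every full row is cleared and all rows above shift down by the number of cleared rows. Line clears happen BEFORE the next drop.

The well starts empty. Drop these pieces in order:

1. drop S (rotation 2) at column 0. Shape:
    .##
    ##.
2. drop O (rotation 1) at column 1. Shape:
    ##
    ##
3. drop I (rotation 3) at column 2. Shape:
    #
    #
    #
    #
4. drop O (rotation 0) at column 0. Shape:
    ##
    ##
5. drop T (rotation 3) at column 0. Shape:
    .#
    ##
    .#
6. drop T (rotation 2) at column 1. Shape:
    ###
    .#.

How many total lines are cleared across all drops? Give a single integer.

Answer: 0

Derivation:
Drop 1: S rot2 at col 0 lands with bottom-row=0; cleared 0 line(s) (total 0); column heights now [1 2 2 0], max=2
Drop 2: O rot1 at col 1 lands with bottom-row=2; cleared 0 line(s) (total 0); column heights now [1 4 4 0], max=4
Drop 3: I rot3 at col 2 lands with bottom-row=4; cleared 0 line(s) (total 0); column heights now [1 4 8 0], max=8
Drop 4: O rot0 at col 0 lands with bottom-row=4; cleared 0 line(s) (total 0); column heights now [6 6 8 0], max=8
Drop 5: T rot3 at col 0 lands with bottom-row=6; cleared 0 line(s) (total 0); column heights now [8 9 8 0], max=9
Drop 6: T rot2 at col 1 lands with bottom-row=8; cleared 0 line(s) (total 0); column heights now [8 10 10 10], max=10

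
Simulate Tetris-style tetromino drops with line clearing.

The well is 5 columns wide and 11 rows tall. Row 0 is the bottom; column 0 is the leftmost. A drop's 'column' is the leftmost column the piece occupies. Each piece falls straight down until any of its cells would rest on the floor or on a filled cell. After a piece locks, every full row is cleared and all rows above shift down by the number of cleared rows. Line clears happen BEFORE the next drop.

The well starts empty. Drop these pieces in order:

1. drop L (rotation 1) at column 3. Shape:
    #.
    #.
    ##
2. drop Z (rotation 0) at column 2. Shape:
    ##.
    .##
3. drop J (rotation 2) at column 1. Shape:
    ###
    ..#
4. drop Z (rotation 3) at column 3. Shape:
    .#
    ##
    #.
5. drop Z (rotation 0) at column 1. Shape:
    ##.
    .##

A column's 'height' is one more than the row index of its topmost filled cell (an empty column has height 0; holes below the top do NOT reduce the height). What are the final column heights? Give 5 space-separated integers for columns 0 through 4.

Drop 1: L rot1 at col 3 lands with bottom-row=0; cleared 0 line(s) (total 0); column heights now [0 0 0 3 1], max=3
Drop 2: Z rot0 at col 2 lands with bottom-row=3; cleared 0 line(s) (total 0); column heights now [0 0 5 5 4], max=5
Drop 3: J rot2 at col 1 lands with bottom-row=5; cleared 0 line(s) (total 0); column heights now [0 7 7 7 4], max=7
Drop 4: Z rot3 at col 3 lands with bottom-row=7; cleared 0 line(s) (total 0); column heights now [0 7 7 9 10], max=10
Drop 5: Z rot0 at col 1 lands with bottom-row=9; cleared 0 line(s) (total 0); column heights now [0 11 11 10 10], max=11

Answer: 0 11 11 10 10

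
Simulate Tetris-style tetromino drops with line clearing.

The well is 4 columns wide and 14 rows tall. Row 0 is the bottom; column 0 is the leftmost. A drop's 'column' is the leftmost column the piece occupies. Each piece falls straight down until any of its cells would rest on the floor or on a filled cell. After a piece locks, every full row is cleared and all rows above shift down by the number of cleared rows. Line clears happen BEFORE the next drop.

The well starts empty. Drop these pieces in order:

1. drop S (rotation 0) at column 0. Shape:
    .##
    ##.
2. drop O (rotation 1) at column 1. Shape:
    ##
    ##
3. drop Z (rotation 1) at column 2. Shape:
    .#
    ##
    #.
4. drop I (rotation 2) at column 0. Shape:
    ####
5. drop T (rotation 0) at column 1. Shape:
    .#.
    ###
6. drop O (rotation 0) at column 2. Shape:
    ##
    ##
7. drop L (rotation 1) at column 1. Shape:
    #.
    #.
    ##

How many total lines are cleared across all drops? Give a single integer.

Drop 1: S rot0 at col 0 lands with bottom-row=0; cleared 0 line(s) (total 0); column heights now [1 2 2 0], max=2
Drop 2: O rot1 at col 1 lands with bottom-row=2; cleared 0 line(s) (total 0); column heights now [1 4 4 0], max=4
Drop 3: Z rot1 at col 2 lands with bottom-row=4; cleared 0 line(s) (total 0); column heights now [1 4 6 7], max=7
Drop 4: I rot2 at col 0 lands with bottom-row=7; cleared 1 line(s) (total 1); column heights now [1 4 6 7], max=7
Drop 5: T rot0 at col 1 lands with bottom-row=7; cleared 0 line(s) (total 1); column heights now [1 8 9 8], max=9
Drop 6: O rot0 at col 2 lands with bottom-row=9; cleared 0 line(s) (total 1); column heights now [1 8 11 11], max=11
Drop 7: L rot1 at col 1 lands with bottom-row=11; cleared 0 line(s) (total 1); column heights now [1 14 12 11], max=14

Answer: 1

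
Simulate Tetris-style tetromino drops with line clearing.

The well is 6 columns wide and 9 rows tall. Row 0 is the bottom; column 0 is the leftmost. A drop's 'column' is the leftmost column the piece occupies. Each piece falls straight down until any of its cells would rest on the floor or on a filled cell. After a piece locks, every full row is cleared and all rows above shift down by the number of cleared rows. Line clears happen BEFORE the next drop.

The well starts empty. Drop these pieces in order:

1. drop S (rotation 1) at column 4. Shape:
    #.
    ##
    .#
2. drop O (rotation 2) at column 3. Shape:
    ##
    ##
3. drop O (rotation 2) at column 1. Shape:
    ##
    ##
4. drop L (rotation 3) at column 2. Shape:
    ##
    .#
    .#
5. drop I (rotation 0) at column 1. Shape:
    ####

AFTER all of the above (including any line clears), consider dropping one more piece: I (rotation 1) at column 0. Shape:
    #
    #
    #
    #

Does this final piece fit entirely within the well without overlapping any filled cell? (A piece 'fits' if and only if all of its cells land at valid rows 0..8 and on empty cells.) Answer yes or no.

Answer: yes

Derivation:
Drop 1: S rot1 at col 4 lands with bottom-row=0; cleared 0 line(s) (total 0); column heights now [0 0 0 0 3 2], max=3
Drop 2: O rot2 at col 3 lands with bottom-row=3; cleared 0 line(s) (total 0); column heights now [0 0 0 5 5 2], max=5
Drop 3: O rot2 at col 1 lands with bottom-row=0; cleared 0 line(s) (total 0); column heights now [0 2 2 5 5 2], max=5
Drop 4: L rot3 at col 2 lands with bottom-row=5; cleared 0 line(s) (total 0); column heights now [0 2 8 8 5 2], max=8
Drop 5: I rot0 at col 1 lands with bottom-row=8; cleared 0 line(s) (total 0); column heights now [0 9 9 9 9 2], max=9
Test piece I rot1 at col 0 (width 1): heights before test = [0 9 9 9 9 2]; fits = True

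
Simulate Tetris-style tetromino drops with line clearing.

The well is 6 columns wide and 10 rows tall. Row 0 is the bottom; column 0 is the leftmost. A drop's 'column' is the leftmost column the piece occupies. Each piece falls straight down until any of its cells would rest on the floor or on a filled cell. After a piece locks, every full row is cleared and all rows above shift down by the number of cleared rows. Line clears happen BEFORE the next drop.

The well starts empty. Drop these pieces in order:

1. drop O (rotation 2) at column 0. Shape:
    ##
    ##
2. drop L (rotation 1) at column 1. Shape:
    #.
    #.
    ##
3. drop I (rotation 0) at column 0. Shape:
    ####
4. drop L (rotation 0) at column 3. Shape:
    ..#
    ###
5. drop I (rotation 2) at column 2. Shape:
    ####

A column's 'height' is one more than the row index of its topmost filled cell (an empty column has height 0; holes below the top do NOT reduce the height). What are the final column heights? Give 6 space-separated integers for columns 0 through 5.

Answer: 6 6 9 9 9 9

Derivation:
Drop 1: O rot2 at col 0 lands with bottom-row=0; cleared 0 line(s) (total 0); column heights now [2 2 0 0 0 0], max=2
Drop 2: L rot1 at col 1 lands with bottom-row=2; cleared 0 line(s) (total 0); column heights now [2 5 3 0 0 0], max=5
Drop 3: I rot0 at col 0 lands with bottom-row=5; cleared 0 line(s) (total 0); column heights now [6 6 6 6 0 0], max=6
Drop 4: L rot0 at col 3 lands with bottom-row=6; cleared 0 line(s) (total 0); column heights now [6 6 6 7 7 8], max=8
Drop 5: I rot2 at col 2 lands with bottom-row=8; cleared 0 line(s) (total 0); column heights now [6 6 9 9 9 9], max=9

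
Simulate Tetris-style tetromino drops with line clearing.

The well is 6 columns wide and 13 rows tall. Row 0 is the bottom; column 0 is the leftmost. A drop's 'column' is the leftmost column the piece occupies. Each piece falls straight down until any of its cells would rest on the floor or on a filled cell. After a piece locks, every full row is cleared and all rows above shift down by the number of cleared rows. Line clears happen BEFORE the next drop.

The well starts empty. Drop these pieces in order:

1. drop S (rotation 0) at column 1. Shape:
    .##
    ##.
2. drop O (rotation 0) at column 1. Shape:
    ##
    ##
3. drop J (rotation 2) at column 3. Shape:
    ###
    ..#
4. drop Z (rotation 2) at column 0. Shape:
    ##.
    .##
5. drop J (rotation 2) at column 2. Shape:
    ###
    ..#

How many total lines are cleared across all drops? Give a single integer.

Answer: 0

Derivation:
Drop 1: S rot0 at col 1 lands with bottom-row=0; cleared 0 line(s) (total 0); column heights now [0 1 2 2 0 0], max=2
Drop 2: O rot0 at col 1 lands with bottom-row=2; cleared 0 line(s) (total 0); column heights now [0 4 4 2 0 0], max=4
Drop 3: J rot2 at col 3 lands with bottom-row=1; cleared 0 line(s) (total 0); column heights now [0 4 4 3 3 3], max=4
Drop 4: Z rot2 at col 0 lands with bottom-row=4; cleared 0 line(s) (total 0); column heights now [6 6 5 3 3 3], max=6
Drop 5: J rot2 at col 2 lands with bottom-row=4; cleared 0 line(s) (total 0); column heights now [6 6 6 6 6 3], max=6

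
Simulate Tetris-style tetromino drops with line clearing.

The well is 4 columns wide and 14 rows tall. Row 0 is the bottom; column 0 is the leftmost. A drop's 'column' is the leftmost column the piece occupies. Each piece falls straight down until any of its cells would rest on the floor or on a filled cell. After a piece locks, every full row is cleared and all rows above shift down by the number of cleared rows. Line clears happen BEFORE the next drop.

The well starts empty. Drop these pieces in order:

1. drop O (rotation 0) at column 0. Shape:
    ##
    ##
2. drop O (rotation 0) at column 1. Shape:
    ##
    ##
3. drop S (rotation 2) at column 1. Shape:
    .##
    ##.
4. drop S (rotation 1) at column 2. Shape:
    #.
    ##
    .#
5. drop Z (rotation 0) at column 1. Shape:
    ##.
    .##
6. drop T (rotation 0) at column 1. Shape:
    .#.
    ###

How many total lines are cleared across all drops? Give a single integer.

Answer: 0

Derivation:
Drop 1: O rot0 at col 0 lands with bottom-row=0; cleared 0 line(s) (total 0); column heights now [2 2 0 0], max=2
Drop 2: O rot0 at col 1 lands with bottom-row=2; cleared 0 line(s) (total 0); column heights now [2 4 4 0], max=4
Drop 3: S rot2 at col 1 lands with bottom-row=4; cleared 0 line(s) (total 0); column heights now [2 5 6 6], max=6
Drop 4: S rot1 at col 2 lands with bottom-row=6; cleared 0 line(s) (total 0); column heights now [2 5 9 8], max=9
Drop 5: Z rot0 at col 1 lands with bottom-row=9; cleared 0 line(s) (total 0); column heights now [2 11 11 10], max=11
Drop 6: T rot0 at col 1 lands with bottom-row=11; cleared 0 line(s) (total 0); column heights now [2 12 13 12], max=13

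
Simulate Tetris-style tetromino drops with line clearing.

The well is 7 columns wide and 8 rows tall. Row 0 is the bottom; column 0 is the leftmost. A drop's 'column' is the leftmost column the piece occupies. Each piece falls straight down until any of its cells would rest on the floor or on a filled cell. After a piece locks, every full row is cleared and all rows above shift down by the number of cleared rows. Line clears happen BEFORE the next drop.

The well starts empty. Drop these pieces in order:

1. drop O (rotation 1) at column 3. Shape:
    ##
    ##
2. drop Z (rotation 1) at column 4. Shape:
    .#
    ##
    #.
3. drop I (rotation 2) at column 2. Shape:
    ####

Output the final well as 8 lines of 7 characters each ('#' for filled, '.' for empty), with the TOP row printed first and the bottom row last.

Answer: .......
.......
..####.
.....#.
....##.
....#..
...##..
...##..

Derivation:
Drop 1: O rot1 at col 3 lands with bottom-row=0; cleared 0 line(s) (total 0); column heights now [0 0 0 2 2 0 0], max=2
Drop 2: Z rot1 at col 4 lands with bottom-row=2; cleared 0 line(s) (total 0); column heights now [0 0 0 2 4 5 0], max=5
Drop 3: I rot2 at col 2 lands with bottom-row=5; cleared 0 line(s) (total 0); column heights now [0 0 6 6 6 6 0], max=6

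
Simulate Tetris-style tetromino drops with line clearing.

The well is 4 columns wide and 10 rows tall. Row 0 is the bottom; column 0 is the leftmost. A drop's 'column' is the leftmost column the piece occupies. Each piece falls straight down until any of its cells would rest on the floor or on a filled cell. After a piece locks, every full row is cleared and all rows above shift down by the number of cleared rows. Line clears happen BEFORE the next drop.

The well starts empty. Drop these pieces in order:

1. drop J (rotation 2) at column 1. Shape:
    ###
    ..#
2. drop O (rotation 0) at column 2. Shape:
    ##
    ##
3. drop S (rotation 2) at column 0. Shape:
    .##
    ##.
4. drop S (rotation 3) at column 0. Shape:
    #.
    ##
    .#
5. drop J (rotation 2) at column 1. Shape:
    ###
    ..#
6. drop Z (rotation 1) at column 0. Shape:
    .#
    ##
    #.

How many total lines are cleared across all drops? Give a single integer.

Answer: 2

Derivation:
Drop 1: J rot2 at col 1 lands with bottom-row=0; cleared 0 line(s) (total 0); column heights now [0 2 2 2], max=2
Drop 2: O rot0 at col 2 lands with bottom-row=2; cleared 0 line(s) (total 0); column heights now [0 2 4 4], max=4
Drop 3: S rot2 at col 0 lands with bottom-row=3; cleared 1 line(s) (total 1); column heights now [0 4 4 3], max=4
Drop 4: S rot3 at col 0 lands with bottom-row=4; cleared 0 line(s) (total 1); column heights now [7 6 4 3], max=7
Drop 5: J rot2 at col 1 lands with bottom-row=5; cleared 1 line(s) (total 2); column heights now [6 6 4 6], max=6
Drop 6: Z rot1 at col 0 lands with bottom-row=6; cleared 0 line(s) (total 2); column heights now [8 9 4 6], max=9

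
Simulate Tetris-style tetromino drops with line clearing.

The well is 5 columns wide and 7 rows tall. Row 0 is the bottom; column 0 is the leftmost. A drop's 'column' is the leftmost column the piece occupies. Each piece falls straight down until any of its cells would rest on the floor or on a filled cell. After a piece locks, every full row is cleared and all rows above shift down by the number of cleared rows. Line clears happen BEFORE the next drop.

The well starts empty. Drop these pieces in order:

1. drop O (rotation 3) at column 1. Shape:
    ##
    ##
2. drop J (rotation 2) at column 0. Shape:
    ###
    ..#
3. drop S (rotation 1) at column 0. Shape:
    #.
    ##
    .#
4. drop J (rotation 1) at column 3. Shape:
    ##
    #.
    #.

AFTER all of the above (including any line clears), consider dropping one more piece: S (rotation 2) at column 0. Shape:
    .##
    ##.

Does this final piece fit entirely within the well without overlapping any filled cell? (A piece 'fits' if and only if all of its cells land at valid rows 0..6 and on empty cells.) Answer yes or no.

Answer: no

Derivation:
Drop 1: O rot3 at col 1 lands with bottom-row=0; cleared 0 line(s) (total 0); column heights now [0 2 2 0 0], max=2
Drop 2: J rot2 at col 0 lands with bottom-row=2; cleared 0 line(s) (total 0); column heights now [4 4 4 0 0], max=4
Drop 3: S rot1 at col 0 lands with bottom-row=4; cleared 0 line(s) (total 0); column heights now [7 6 4 0 0], max=7
Drop 4: J rot1 at col 3 lands with bottom-row=0; cleared 0 line(s) (total 0); column heights now [7 6 4 3 3], max=7
Test piece S rot2 at col 0 (width 3): heights before test = [7 6 4 3 3]; fits = False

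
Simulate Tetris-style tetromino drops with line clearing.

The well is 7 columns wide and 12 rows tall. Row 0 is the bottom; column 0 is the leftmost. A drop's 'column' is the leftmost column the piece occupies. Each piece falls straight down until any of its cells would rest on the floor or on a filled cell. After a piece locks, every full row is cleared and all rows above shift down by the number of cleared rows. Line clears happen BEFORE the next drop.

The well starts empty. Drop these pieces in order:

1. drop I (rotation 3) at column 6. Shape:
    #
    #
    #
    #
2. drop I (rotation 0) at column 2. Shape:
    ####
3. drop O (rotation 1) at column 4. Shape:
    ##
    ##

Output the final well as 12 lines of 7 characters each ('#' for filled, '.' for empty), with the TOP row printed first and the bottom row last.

Answer: .......
.......
.......
.......
.......
.......
.......
.......
......#
....###
....###
..#####

Derivation:
Drop 1: I rot3 at col 6 lands with bottom-row=0; cleared 0 line(s) (total 0); column heights now [0 0 0 0 0 0 4], max=4
Drop 2: I rot0 at col 2 lands with bottom-row=0; cleared 0 line(s) (total 0); column heights now [0 0 1 1 1 1 4], max=4
Drop 3: O rot1 at col 4 lands with bottom-row=1; cleared 0 line(s) (total 0); column heights now [0 0 1 1 3 3 4], max=4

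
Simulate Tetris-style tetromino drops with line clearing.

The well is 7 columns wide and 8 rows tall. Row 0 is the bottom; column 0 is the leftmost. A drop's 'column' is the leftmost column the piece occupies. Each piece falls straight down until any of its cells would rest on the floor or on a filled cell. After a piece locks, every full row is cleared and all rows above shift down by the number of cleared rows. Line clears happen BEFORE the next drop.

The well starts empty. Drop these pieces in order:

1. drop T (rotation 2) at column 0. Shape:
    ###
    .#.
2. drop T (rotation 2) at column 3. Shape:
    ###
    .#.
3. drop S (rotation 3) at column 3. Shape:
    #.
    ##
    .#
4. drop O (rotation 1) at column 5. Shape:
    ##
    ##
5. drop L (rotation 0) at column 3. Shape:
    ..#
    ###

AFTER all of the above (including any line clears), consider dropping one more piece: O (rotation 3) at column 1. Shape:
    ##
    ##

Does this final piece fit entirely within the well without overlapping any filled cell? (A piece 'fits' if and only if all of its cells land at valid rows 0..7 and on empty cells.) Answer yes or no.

Drop 1: T rot2 at col 0 lands with bottom-row=0; cleared 0 line(s) (total 0); column heights now [2 2 2 0 0 0 0], max=2
Drop 2: T rot2 at col 3 lands with bottom-row=0; cleared 0 line(s) (total 0); column heights now [2 2 2 2 2 2 0], max=2
Drop 3: S rot3 at col 3 lands with bottom-row=2; cleared 0 line(s) (total 0); column heights now [2 2 2 5 4 2 0], max=5
Drop 4: O rot1 at col 5 lands with bottom-row=2; cleared 0 line(s) (total 0); column heights now [2 2 2 5 4 4 4], max=5
Drop 5: L rot0 at col 3 lands with bottom-row=5; cleared 0 line(s) (total 0); column heights now [2 2 2 6 6 7 4], max=7
Test piece O rot3 at col 1 (width 2): heights before test = [2 2 2 6 6 7 4]; fits = True

Answer: yes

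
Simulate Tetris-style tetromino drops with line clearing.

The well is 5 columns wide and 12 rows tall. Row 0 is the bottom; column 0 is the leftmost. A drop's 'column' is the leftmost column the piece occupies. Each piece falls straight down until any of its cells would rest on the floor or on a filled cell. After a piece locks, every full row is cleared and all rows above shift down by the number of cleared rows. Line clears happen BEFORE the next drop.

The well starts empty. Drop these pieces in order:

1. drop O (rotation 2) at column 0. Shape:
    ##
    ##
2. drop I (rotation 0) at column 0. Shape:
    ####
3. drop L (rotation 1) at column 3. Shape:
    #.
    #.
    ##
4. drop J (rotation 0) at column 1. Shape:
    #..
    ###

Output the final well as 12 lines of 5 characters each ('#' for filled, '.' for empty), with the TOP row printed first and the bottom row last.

Drop 1: O rot2 at col 0 lands with bottom-row=0; cleared 0 line(s) (total 0); column heights now [2 2 0 0 0], max=2
Drop 2: I rot0 at col 0 lands with bottom-row=2; cleared 0 line(s) (total 0); column heights now [3 3 3 3 0], max=3
Drop 3: L rot1 at col 3 lands with bottom-row=3; cleared 0 line(s) (total 0); column heights now [3 3 3 6 4], max=6
Drop 4: J rot0 at col 1 lands with bottom-row=6; cleared 0 line(s) (total 0); column heights now [3 8 7 7 4], max=8

Answer: .....
.....
.....
.....
.#...
.###.
...#.
...#.
...##
####.
##...
##...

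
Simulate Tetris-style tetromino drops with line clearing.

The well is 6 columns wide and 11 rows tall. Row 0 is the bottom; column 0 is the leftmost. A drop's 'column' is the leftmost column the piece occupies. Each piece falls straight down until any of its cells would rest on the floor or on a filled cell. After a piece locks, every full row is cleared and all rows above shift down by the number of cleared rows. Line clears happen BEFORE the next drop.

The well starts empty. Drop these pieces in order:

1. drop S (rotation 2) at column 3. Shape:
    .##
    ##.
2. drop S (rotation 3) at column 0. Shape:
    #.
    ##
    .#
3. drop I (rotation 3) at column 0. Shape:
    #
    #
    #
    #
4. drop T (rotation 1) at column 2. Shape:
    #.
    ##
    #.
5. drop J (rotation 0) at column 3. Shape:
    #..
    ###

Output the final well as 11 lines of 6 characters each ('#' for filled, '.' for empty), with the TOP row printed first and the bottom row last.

Drop 1: S rot2 at col 3 lands with bottom-row=0; cleared 0 line(s) (total 0); column heights now [0 0 0 1 2 2], max=2
Drop 2: S rot3 at col 0 lands with bottom-row=0; cleared 0 line(s) (total 0); column heights now [3 2 0 1 2 2], max=3
Drop 3: I rot3 at col 0 lands with bottom-row=3; cleared 0 line(s) (total 0); column heights now [7 2 0 1 2 2], max=7
Drop 4: T rot1 at col 2 lands with bottom-row=0; cleared 1 line(s) (total 1); column heights now [6 1 2 1 1 0], max=6
Drop 5: J rot0 at col 3 lands with bottom-row=1; cleared 0 line(s) (total 1); column heights now [6 1 2 3 2 2], max=6

Answer: ......
......
......
......
......
#.....
#.....
#.....
#..#..
#.####
.####.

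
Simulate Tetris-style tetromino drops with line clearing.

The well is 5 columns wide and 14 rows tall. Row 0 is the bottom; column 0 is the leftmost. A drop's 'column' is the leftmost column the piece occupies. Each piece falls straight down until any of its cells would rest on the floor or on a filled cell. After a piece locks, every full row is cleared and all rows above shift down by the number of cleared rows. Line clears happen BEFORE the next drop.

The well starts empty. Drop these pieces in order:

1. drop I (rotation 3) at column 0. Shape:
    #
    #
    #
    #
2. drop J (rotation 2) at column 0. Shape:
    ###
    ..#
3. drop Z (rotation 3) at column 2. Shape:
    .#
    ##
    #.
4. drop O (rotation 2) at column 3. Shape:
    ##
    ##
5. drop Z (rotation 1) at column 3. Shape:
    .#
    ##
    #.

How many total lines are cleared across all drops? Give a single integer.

Answer: 0

Derivation:
Drop 1: I rot3 at col 0 lands with bottom-row=0; cleared 0 line(s) (total 0); column heights now [4 0 0 0 0], max=4
Drop 2: J rot2 at col 0 lands with bottom-row=3; cleared 0 line(s) (total 0); column heights now [5 5 5 0 0], max=5
Drop 3: Z rot3 at col 2 lands with bottom-row=5; cleared 0 line(s) (total 0); column heights now [5 5 7 8 0], max=8
Drop 4: O rot2 at col 3 lands with bottom-row=8; cleared 0 line(s) (total 0); column heights now [5 5 7 10 10], max=10
Drop 5: Z rot1 at col 3 lands with bottom-row=10; cleared 0 line(s) (total 0); column heights now [5 5 7 12 13], max=13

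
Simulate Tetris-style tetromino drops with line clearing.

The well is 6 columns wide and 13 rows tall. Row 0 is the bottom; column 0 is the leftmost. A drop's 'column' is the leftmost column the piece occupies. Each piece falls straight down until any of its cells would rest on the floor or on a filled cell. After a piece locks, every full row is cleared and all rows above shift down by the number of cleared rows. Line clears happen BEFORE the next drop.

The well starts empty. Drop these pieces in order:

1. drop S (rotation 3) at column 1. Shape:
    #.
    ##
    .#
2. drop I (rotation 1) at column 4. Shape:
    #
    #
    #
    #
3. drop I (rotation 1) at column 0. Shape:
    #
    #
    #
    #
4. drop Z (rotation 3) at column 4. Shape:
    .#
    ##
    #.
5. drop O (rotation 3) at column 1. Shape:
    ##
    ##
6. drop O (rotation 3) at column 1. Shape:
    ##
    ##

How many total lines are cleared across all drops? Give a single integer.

Drop 1: S rot3 at col 1 lands with bottom-row=0; cleared 0 line(s) (total 0); column heights now [0 3 2 0 0 0], max=3
Drop 2: I rot1 at col 4 lands with bottom-row=0; cleared 0 line(s) (total 0); column heights now [0 3 2 0 4 0], max=4
Drop 3: I rot1 at col 0 lands with bottom-row=0; cleared 0 line(s) (total 0); column heights now [4 3 2 0 4 0], max=4
Drop 4: Z rot3 at col 4 lands with bottom-row=4; cleared 0 line(s) (total 0); column heights now [4 3 2 0 6 7], max=7
Drop 5: O rot3 at col 1 lands with bottom-row=3; cleared 0 line(s) (total 0); column heights now [4 5 5 0 6 7], max=7
Drop 6: O rot3 at col 1 lands with bottom-row=5; cleared 0 line(s) (total 0); column heights now [4 7 7 0 6 7], max=7

Answer: 0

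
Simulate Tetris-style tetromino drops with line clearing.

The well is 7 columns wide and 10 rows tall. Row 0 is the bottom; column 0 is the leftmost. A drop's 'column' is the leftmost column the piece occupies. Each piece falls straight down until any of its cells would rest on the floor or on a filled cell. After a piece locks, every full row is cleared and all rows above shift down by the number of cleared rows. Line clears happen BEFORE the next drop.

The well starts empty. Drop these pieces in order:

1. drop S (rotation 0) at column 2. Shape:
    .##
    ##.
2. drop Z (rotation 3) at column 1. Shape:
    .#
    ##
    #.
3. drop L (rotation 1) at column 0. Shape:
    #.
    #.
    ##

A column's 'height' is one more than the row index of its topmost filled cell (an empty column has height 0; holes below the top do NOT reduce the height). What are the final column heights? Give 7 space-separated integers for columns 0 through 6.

Drop 1: S rot0 at col 2 lands with bottom-row=0; cleared 0 line(s) (total 0); column heights now [0 0 1 2 2 0 0], max=2
Drop 2: Z rot3 at col 1 lands with bottom-row=0; cleared 0 line(s) (total 0); column heights now [0 2 3 2 2 0 0], max=3
Drop 3: L rot1 at col 0 lands with bottom-row=2; cleared 0 line(s) (total 0); column heights now [5 3 3 2 2 0 0], max=5

Answer: 5 3 3 2 2 0 0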